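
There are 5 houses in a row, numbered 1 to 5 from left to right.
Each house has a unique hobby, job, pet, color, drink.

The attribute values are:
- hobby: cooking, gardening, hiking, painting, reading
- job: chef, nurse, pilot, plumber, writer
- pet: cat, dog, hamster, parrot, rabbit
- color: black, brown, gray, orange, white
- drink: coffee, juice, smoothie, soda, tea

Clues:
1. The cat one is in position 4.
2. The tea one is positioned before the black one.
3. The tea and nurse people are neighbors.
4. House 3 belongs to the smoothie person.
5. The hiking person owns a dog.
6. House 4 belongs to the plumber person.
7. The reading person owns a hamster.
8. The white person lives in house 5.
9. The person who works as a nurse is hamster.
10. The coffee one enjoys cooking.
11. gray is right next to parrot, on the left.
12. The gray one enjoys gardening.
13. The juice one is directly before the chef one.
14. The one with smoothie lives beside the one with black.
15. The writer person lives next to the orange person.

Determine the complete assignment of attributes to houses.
Solution:

House | Hobby | Job | Pet | Color | Drink
-----------------------------------------
  1   | gardening | writer | rabbit | gray | juice
  2   | painting | chef | parrot | orange | tea
  3   | reading | nurse | hamster | brown | smoothie
  4   | cooking | plumber | cat | black | coffee
  5   | hiking | pilot | dog | white | soda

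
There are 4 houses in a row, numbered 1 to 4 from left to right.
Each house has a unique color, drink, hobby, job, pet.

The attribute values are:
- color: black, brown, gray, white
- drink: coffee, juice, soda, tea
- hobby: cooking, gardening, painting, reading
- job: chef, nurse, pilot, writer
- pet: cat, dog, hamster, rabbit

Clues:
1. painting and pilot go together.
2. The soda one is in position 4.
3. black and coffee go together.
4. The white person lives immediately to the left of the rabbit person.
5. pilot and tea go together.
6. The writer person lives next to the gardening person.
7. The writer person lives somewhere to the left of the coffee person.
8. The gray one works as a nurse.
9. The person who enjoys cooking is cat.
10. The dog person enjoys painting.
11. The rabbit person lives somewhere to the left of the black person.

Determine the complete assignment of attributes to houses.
Solution:

House | Color | Drink | Hobby | Job | Pet
-----------------------------------------
  1   | white | tea | painting | pilot | dog
  2   | brown | juice | reading | writer | rabbit
  3   | black | coffee | gardening | chef | hamster
  4   | gray | soda | cooking | nurse | cat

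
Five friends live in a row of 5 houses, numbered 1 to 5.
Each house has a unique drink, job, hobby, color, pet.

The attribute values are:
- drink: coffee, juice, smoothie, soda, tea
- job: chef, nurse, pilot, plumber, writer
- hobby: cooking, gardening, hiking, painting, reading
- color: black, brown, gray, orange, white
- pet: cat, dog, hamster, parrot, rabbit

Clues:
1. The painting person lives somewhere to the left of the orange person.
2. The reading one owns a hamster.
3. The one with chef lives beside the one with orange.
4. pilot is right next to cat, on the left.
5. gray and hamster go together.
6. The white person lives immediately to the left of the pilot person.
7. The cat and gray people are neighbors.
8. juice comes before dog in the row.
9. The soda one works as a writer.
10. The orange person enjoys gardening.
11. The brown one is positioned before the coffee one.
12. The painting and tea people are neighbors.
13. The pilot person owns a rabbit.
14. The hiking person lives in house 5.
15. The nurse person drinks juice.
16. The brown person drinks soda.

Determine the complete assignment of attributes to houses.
Solution:

House | Drink | Job | Hobby | Color | Pet
-----------------------------------------
  1   | smoothie | chef | painting | white | parrot
  2   | tea | pilot | gardening | orange | rabbit
  3   | soda | writer | cooking | brown | cat
  4   | juice | nurse | reading | gray | hamster
  5   | coffee | plumber | hiking | black | dog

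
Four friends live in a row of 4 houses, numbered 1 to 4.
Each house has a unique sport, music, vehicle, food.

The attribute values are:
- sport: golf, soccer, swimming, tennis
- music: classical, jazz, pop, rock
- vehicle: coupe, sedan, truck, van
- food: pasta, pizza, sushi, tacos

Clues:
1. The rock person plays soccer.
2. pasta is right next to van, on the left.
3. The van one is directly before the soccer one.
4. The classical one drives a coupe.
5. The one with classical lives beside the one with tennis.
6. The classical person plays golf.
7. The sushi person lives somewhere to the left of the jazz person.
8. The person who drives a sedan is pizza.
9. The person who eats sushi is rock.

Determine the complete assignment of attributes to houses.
Solution:

House | Sport | Music | Vehicle | Food
--------------------------------------
  1   | golf | classical | coupe | pasta
  2   | tennis | pop | van | tacos
  3   | soccer | rock | truck | sushi
  4   | swimming | jazz | sedan | pizza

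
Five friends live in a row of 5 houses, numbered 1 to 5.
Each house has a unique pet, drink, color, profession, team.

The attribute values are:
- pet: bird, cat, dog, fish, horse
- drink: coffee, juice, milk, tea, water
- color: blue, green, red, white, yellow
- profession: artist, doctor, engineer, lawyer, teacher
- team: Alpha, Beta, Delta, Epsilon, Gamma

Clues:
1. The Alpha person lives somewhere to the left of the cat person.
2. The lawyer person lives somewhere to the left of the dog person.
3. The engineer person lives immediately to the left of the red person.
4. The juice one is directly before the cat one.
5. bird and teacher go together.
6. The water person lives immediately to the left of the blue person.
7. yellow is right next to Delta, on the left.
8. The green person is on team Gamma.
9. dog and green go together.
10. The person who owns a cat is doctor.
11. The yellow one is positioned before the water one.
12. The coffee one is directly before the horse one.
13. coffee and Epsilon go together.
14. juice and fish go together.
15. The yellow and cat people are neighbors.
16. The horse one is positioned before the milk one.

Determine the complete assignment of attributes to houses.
Solution:

House | Pet | Drink | Color | Profession | Team
-----------------------------------------------
  1   | fish | juice | yellow | engineer | Alpha
  2   | cat | water | red | doctor | Delta
  3   | bird | coffee | blue | teacher | Epsilon
  4   | horse | tea | white | lawyer | Beta
  5   | dog | milk | green | artist | Gamma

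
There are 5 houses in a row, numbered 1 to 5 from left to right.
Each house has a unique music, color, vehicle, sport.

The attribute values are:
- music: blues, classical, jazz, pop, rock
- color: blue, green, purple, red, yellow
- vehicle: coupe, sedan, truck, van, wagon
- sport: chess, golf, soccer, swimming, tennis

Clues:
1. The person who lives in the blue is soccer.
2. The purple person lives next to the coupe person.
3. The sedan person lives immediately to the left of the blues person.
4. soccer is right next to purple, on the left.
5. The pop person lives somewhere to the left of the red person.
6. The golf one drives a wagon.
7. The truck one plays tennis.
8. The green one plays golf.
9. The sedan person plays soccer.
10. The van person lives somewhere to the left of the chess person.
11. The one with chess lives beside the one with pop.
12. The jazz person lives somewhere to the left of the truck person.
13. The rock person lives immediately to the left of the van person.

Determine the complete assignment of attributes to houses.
Solution:

House | Music | Color | Vehicle | Sport
---------------------------------------
  1   | rock | blue | sedan | soccer
  2   | blues | purple | van | swimming
  3   | jazz | yellow | coupe | chess
  4   | pop | green | wagon | golf
  5   | classical | red | truck | tennis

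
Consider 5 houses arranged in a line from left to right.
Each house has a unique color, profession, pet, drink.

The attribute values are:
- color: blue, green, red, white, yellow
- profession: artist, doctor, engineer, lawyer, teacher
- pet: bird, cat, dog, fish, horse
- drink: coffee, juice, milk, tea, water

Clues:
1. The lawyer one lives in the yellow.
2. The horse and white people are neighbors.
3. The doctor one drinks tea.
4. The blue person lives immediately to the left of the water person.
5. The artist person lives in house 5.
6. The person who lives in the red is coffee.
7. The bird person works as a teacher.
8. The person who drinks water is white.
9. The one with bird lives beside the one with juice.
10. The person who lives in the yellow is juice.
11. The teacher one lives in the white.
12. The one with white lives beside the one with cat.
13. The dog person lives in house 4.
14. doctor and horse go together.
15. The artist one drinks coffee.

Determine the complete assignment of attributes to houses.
Solution:

House | Color | Profession | Pet | Drink
----------------------------------------
  1   | blue | doctor | horse | tea
  2   | white | teacher | bird | water
  3   | yellow | lawyer | cat | juice
  4   | green | engineer | dog | milk
  5   | red | artist | fish | coffee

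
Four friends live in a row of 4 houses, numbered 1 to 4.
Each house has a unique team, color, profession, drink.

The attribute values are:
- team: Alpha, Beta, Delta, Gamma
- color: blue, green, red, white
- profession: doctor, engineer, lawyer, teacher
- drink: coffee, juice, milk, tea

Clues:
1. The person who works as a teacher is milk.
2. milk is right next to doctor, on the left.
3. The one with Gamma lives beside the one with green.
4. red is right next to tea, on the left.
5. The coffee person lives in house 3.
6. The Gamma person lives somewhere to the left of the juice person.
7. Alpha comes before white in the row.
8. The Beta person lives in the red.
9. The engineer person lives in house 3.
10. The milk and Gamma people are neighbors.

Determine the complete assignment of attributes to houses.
Solution:

House | Team | Color | Profession | Drink
-----------------------------------------
  1   | Beta | red | teacher | milk
  2   | Gamma | blue | doctor | tea
  3   | Alpha | green | engineer | coffee
  4   | Delta | white | lawyer | juice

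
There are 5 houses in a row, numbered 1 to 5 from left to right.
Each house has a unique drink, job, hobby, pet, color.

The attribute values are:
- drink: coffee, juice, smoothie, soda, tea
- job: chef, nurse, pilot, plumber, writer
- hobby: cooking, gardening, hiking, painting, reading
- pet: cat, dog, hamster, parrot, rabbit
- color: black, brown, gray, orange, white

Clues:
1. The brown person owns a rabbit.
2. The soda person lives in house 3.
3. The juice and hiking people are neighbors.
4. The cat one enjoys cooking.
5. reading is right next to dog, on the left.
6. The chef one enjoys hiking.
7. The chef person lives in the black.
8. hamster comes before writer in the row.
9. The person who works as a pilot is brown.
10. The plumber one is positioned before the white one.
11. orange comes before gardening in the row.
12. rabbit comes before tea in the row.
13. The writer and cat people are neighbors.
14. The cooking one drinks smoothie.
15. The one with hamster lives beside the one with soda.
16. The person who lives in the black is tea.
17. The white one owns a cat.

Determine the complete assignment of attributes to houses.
Solution:

House | Drink | Job | Hobby | Pet | Color
-----------------------------------------
  1   | juice | pilot | painting | rabbit | brown
  2   | tea | chef | hiking | hamster | black
  3   | soda | plumber | reading | parrot | orange
  4   | coffee | writer | gardening | dog | gray
  5   | smoothie | nurse | cooking | cat | white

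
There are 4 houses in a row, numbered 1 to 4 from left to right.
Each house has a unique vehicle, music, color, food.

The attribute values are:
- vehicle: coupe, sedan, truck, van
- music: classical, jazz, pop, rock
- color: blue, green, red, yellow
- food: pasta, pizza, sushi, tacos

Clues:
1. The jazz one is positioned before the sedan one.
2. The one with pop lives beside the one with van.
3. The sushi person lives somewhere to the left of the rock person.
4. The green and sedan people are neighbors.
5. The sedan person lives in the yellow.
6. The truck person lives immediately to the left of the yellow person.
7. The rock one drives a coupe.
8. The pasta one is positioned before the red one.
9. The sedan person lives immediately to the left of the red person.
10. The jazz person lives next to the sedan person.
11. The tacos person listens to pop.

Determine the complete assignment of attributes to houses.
Solution:

House | Vehicle | Music | Color | Food
--------------------------------------
  1   | truck | jazz | green | pasta
  2   | sedan | pop | yellow | tacos
  3   | van | classical | red | sushi
  4   | coupe | rock | blue | pizza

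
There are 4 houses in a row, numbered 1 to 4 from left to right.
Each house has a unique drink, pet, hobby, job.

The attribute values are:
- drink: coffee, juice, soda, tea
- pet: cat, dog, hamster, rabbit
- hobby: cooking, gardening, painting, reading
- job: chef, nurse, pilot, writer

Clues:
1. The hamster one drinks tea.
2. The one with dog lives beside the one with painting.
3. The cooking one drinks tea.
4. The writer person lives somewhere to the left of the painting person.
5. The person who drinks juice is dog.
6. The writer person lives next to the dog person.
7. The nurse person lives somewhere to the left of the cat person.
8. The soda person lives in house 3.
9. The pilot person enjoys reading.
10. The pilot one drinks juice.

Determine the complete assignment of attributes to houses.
Solution:

House | Drink | Pet | Hobby | Job
---------------------------------
  1   | tea | hamster | cooking | writer
  2   | juice | dog | reading | pilot
  3   | soda | rabbit | painting | nurse
  4   | coffee | cat | gardening | chef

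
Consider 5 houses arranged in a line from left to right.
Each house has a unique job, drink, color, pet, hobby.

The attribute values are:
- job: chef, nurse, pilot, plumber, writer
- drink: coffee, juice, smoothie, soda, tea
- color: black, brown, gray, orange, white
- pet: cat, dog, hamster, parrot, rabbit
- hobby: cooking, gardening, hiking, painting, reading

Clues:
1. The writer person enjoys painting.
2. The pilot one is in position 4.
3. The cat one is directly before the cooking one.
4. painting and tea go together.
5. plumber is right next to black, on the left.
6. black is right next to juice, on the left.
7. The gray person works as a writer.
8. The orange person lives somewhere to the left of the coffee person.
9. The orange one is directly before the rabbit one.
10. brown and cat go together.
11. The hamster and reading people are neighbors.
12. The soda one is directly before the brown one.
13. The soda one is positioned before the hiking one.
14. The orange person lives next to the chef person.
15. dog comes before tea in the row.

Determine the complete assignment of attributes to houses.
Solution:

House | Job | Drink | Color | Pet | Hobby
-----------------------------------------
  1   | plumber | smoothie | orange | hamster | gardening
  2   | chef | soda | black | rabbit | reading
  3   | nurse | juice | brown | cat | hiking
  4   | pilot | coffee | white | dog | cooking
  5   | writer | tea | gray | parrot | painting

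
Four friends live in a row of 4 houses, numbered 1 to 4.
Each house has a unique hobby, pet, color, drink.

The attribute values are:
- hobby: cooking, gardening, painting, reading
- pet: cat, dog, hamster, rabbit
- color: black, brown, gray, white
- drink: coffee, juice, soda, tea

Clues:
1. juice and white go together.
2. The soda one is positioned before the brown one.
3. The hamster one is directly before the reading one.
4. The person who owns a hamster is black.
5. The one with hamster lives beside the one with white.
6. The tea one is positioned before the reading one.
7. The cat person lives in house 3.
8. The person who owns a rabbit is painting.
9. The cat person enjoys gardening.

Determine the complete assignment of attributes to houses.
Solution:

House | Hobby | Pet | Color | Drink
-----------------------------------
  1   | cooking | hamster | black | tea
  2   | reading | dog | white | juice
  3   | gardening | cat | gray | soda
  4   | painting | rabbit | brown | coffee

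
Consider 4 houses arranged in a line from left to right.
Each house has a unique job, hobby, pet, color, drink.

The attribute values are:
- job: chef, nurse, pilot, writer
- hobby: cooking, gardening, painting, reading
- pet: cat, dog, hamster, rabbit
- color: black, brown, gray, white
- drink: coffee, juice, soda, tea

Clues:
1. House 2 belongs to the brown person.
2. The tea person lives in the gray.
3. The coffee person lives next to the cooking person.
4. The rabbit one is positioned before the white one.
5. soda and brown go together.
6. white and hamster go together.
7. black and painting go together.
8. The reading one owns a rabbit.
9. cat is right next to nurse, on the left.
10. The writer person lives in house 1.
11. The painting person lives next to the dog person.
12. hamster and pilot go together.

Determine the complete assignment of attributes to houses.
Solution:

House | Job | Hobby | Pet | Color | Drink
-----------------------------------------
  1   | writer | painting | cat | black | coffee
  2   | nurse | cooking | dog | brown | soda
  3   | chef | reading | rabbit | gray | tea
  4   | pilot | gardening | hamster | white | juice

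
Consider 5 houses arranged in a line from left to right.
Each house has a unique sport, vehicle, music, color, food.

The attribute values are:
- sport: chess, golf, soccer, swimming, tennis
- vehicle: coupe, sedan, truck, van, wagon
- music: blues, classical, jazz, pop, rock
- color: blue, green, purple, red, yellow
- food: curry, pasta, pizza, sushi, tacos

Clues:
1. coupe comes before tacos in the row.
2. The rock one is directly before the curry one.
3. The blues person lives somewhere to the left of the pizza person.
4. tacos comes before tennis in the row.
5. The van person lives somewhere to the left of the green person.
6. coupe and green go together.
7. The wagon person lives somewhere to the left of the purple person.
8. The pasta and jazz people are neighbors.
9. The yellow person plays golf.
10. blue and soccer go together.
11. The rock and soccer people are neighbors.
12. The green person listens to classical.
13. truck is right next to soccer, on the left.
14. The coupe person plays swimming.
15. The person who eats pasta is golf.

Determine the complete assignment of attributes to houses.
Solution:

House | Sport | Vehicle | Music | Color | Food
----------------------------------------------
  1   | golf | truck | rock | yellow | pasta
  2   | soccer | van | jazz | blue | curry
  3   | swimming | coupe | classical | green | sushi
  4   | chess | wagon | blues | red | tacos
  5   | tennis | sedan | pop | purple | pizza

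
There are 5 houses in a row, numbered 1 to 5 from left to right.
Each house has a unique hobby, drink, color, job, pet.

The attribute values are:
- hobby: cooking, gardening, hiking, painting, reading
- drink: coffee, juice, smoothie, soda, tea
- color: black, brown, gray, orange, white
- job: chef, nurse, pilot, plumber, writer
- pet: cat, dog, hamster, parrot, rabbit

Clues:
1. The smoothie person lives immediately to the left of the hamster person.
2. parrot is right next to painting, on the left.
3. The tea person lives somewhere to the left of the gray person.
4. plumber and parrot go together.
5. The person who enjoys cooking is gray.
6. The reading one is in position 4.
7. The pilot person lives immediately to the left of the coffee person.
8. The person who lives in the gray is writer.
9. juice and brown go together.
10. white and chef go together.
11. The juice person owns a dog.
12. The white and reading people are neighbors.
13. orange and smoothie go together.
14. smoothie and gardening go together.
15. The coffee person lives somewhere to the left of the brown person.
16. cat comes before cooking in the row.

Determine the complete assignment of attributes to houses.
Solution:

House | Hobby | Drink | Color | Job | Pet
-----------------------------------------
  1   | gardening | smoothie | orange | plumber | parrot
  2   | painting | tea | black | pilot | hamster
  3   | hiking | coffee | white | chef | cat
  4   | reading | juice | brown | nurse | dog
  5   | cooking | soda | gray | writer | rabbit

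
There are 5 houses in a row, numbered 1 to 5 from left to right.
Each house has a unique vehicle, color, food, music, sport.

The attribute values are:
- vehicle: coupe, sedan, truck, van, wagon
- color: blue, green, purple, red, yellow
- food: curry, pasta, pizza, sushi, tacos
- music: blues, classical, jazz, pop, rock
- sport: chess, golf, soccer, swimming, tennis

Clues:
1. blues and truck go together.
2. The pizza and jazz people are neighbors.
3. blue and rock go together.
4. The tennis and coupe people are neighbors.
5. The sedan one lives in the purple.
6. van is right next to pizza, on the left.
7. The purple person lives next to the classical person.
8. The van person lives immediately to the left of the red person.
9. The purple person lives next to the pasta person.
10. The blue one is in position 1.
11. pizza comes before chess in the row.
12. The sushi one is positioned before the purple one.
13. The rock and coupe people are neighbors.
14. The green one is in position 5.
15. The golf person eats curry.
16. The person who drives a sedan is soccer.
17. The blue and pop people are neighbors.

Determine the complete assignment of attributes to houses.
Solution:

House | Vehicle | Color | Food | Music | Sport
----------------------------------------------
  1   | van | blue | sushi | rock | tennis
  2   | coupe | red | pizza | pop | swimming
  3   | sedan | purple | tacos | jazz | soccer
  4   | wagon | yellow | pasta | classical | chess
  5   | truck | green | curry | blues | golf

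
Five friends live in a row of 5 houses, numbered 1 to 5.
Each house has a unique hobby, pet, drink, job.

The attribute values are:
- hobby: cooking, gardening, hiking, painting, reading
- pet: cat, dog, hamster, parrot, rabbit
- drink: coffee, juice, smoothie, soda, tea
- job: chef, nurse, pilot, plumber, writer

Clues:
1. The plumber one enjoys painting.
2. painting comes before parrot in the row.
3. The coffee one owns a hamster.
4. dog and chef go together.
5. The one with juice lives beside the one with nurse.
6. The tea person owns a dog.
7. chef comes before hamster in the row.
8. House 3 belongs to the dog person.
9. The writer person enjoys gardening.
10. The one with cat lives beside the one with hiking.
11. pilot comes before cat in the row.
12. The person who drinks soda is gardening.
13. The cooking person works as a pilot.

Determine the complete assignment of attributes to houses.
Solution:

House | Hobby | Pet | Drink | Job
---------------------------------
  1   | cooking | rabbit | juice | pilot
  2   | reading | cat | smoothie | nurse
  3   | hiking | dog | tea | chef
  4   | painting | hamster | coffee | plumber
  5   | gardening | parrot | soda | writer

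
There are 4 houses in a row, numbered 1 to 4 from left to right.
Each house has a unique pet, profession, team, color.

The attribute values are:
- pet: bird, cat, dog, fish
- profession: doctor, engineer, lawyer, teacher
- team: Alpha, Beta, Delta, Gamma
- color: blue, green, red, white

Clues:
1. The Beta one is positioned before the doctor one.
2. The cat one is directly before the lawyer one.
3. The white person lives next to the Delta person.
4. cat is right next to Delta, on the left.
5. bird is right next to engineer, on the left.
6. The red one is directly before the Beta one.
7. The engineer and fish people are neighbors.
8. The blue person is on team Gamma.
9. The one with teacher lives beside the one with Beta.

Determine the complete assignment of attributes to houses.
Solution:

House | Pet | Profession | Team | Color
---------------------------------------
  1   | bird | teacher | Alpha | red
  2   | cat | engineer | Beta | white
  3   | fish | lawyer | Delta | green
  4   | dog | doctor | Gamma | blue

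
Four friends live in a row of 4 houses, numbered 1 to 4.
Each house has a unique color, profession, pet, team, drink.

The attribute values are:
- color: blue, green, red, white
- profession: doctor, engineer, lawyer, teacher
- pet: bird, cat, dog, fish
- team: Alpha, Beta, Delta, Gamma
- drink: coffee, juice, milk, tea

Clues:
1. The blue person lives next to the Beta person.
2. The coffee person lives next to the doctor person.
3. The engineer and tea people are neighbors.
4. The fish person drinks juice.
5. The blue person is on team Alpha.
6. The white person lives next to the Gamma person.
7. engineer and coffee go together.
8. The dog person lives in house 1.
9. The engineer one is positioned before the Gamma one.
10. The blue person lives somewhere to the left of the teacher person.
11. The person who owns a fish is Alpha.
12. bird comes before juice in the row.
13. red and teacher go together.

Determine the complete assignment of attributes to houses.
Solution:

House | Color | Profession | Pet | Team | Drink
-----------------------------------------------
  1   | white | engineer | dog | Delta | coffee
  2   | green | doctor | bird | Gamma | tea
  3   | blue | lawyer | fish | Alpha | juice
  4   | red | teacher | cat | Beta | milk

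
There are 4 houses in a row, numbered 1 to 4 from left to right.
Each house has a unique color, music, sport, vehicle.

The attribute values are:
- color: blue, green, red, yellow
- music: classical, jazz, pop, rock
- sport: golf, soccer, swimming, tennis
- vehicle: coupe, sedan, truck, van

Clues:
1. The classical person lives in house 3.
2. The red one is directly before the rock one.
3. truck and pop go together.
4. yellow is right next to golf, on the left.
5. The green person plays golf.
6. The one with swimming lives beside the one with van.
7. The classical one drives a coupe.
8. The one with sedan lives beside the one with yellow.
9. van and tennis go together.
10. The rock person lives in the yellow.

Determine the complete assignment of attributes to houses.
Solution:

House | Color | Music | Sport | Vehicle
---------------------------------------
  1   | red | jazz | swimming | sedan
  2   | yellow | rock | tennis | van
  3   | green | classical | golf | coupe
  4   | blue | pop | soccer | truck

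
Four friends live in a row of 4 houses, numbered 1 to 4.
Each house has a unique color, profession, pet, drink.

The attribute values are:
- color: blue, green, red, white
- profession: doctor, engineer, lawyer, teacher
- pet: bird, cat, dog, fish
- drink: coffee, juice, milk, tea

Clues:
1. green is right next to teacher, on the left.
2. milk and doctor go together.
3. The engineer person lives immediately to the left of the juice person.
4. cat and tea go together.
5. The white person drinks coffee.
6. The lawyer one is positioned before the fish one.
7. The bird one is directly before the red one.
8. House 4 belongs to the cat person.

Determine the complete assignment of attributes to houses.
Solution:

House | Color | Profession | Pet | Drink
----------------------------------------
  1   | white | engineer | bird | coffee
  2   | red | lawyer | dog | juice
  3   | green | doctor | fish | milk
  4   | blue | teacher | cat | tea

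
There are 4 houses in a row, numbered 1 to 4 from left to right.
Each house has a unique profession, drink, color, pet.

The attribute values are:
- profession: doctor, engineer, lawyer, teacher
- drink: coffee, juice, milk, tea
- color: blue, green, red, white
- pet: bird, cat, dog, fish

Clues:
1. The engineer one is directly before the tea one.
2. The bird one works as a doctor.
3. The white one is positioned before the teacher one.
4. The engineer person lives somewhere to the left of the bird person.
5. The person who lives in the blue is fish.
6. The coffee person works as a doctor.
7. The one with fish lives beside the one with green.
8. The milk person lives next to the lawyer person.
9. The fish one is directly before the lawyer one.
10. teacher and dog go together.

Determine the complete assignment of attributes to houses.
Solution:

House | Profession | Drink | Color | Pet
----------------------------------------
  1   | engineer | milk | blue | fish
  2   | lawyer | tea | green | cat
  3   | doctor | coffee | white | bird
  4   | teacher | juice | red | dog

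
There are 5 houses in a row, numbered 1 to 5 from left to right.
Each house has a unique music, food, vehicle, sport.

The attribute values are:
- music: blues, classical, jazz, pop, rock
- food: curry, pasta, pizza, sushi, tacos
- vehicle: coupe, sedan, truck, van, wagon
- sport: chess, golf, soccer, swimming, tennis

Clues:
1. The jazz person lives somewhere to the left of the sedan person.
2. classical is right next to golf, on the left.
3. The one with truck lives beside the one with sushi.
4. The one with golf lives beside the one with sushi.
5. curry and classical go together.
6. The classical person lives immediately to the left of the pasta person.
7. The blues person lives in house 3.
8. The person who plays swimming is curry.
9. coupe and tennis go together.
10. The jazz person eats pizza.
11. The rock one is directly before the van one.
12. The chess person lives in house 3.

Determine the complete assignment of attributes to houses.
Solution:

House | Music | Food | Vehicle | Sport
--------------------------------------
  1   | classical | curry | wagon | swimming
  2   | rock | pasta | truck | golf
  3   | blues | sushi | van | chess
  4   | jazz | pizza | coupe | tennis
  5   | pop | tacos | sedan | soccer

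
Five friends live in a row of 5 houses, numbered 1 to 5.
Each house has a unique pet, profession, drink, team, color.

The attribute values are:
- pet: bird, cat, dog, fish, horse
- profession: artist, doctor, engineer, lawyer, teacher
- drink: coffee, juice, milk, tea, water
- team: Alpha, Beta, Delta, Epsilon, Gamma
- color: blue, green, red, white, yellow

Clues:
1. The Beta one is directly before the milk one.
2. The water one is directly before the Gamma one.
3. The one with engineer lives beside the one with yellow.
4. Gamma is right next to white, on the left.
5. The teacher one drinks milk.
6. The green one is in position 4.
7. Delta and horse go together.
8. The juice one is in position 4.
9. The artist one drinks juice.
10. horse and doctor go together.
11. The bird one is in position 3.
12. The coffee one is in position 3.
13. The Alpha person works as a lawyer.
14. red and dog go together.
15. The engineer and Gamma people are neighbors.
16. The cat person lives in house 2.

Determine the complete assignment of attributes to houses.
Solution:

House | Pet | Profession | Drink | Team | Color
-----------------------------------------------
  1   | dog | engineer | water | Beta | red
  2   | cat | teacher | milk | Gamma | yellow
  3   | bird | lawyer | coffee | Alpha | white
  4   | fish | artist | juice | Epsilon | green
  5   | horse | doctor | tea | Delta | blue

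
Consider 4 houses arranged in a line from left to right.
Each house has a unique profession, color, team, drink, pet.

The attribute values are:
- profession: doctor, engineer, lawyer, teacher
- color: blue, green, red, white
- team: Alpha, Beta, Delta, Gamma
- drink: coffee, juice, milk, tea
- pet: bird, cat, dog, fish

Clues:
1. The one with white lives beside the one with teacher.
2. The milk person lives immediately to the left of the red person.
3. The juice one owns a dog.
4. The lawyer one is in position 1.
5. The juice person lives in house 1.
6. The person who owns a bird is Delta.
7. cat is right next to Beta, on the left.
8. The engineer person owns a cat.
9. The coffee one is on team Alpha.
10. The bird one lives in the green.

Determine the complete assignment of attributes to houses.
Solution:

House | Profession | Color | Team | Drink | Pet
-----------------------------------------------
  1   | lawyer | white | Gamma | juice | dog
  2   | teacher | green | Delta | milk | bird
  3   | engineer | red | Alpha | coffee | cat
  4   | doctor | blue | Beta | tea | fish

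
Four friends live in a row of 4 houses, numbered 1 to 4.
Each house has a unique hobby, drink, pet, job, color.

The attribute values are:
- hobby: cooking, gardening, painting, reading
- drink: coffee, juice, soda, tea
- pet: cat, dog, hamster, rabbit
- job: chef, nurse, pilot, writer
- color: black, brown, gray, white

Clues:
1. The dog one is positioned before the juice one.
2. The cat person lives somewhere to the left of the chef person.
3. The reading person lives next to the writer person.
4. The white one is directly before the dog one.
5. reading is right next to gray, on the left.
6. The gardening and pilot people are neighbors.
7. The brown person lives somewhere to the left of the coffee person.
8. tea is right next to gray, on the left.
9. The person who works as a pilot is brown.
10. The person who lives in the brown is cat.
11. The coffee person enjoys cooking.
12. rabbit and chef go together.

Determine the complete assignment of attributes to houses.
Solution:

House | Hobby | Drink | Pet | Job | Color
-----------------------------------------
  1   | reading | tea | hamster | nurse | white
  2   | gardening | soda | dog | writer | gray
  3   | painting | juice | cat | pilot | brown
  4   | cooking | coffee | rabbit | chef | black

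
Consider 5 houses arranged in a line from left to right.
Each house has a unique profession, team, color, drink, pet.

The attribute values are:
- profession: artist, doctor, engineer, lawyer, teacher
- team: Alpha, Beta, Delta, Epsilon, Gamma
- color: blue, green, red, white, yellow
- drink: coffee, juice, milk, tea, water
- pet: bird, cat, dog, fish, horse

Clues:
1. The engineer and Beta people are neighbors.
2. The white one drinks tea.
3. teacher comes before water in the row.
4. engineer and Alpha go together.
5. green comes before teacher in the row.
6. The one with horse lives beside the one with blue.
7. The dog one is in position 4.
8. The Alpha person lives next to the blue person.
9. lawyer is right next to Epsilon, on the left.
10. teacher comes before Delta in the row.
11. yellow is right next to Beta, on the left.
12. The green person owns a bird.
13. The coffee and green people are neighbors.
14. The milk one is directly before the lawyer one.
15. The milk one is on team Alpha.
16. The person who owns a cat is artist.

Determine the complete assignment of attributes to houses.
Solution:

House | Profession | Team | Color | Drink | Pet
-----------------------------------------------
  1   | engineer | Alpha | yellow | milk | horse
  2   | lawyer | Beta | blue | coffee | fish
  3   | doctor | Epsilon | green | juice | bird
  4   | teacher | Gamma | white | tea | dog
  5   | artist | Delta | red | water | cat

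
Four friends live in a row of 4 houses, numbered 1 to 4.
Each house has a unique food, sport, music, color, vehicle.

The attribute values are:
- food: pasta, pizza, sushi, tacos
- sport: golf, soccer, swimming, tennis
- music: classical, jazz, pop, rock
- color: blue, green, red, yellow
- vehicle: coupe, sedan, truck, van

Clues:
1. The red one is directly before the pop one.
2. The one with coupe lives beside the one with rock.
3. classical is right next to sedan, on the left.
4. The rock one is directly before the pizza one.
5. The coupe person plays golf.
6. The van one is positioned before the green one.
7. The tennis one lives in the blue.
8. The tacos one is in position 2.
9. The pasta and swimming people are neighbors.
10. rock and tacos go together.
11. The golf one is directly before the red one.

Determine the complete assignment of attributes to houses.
Solution:

House | Food | Sport | Music | Color | Vehicle
----------------------------------------------
  1   | pasta | golf | classical | yellow | coupe
  2   | tacos | swimming | rock | red | sedan
  3   | pizza | tennis | pop | blue | van
  4   | sushi | soccer | jazz | green | truck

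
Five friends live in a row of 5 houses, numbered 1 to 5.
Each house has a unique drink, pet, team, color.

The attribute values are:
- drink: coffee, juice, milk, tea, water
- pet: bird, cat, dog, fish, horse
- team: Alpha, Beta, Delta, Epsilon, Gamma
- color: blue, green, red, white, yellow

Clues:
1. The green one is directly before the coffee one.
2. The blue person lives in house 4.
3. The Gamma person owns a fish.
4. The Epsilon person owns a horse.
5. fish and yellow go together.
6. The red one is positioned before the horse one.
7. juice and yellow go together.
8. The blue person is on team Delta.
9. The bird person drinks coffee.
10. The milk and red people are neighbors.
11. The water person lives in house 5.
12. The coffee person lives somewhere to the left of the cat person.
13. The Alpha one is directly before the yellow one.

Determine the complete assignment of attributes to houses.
Solution:

House | Drink | Pet | Team | Color
----------------------------------
  1   | milk | dog | Beta | green
  2   | coffee | bird | Alpha | red
  3   | juice | fish | Gamma | yellow
  4   | tea | cat | Delta | blue
  5   | water | horse | Epsilon | white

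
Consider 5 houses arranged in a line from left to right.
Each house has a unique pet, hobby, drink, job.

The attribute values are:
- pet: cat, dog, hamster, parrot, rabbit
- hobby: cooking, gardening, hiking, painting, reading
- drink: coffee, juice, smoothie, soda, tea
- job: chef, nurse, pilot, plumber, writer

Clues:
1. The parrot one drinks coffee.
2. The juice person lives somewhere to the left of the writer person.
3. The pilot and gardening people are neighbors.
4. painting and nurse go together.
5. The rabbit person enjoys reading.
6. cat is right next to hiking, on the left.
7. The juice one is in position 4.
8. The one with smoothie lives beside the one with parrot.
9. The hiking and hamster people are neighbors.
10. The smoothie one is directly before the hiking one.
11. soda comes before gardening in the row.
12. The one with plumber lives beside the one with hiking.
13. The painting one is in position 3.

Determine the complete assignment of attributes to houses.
Solution:

House | Pet | Hobby | Drink | Job
---------------------------------
  1   | cat | cooking | smoothie | plumber
  2   | parrot | hiking | coffee | chef
  3   | hamster | painting | soda | nurse
  4   | rabbit | reading | juice | pilot
  5   | dog | gardening | tea | writer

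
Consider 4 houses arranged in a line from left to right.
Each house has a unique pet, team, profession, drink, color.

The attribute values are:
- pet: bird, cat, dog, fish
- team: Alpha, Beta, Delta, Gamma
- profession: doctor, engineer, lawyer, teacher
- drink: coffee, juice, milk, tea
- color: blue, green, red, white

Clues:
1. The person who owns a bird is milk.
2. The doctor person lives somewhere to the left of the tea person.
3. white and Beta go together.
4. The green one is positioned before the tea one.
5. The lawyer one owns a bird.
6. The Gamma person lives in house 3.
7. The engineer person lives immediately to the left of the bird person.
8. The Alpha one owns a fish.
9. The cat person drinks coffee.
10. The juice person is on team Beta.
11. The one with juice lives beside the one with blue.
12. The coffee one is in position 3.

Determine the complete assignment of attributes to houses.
Solution:

House | Pet | Team | Profession | Drink | Color
-----------------------------------------------
  1   | dog | Beta | engineer | juice | white
  2   | bird | Delta | lawyer | milk | blue
  3   | cat | Gamma | doctor | coffee | green
  4   | fish | Alpha | teacher | tea | red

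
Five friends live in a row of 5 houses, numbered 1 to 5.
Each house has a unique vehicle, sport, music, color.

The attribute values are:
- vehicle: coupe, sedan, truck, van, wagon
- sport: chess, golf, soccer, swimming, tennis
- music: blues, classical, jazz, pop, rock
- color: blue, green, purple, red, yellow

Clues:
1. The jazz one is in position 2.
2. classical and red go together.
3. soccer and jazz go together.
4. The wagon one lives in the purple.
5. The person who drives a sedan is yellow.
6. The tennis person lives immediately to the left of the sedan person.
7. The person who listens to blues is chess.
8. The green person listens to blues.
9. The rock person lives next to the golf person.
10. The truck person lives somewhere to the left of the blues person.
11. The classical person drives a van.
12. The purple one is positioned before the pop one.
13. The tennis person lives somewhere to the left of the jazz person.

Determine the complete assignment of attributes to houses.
Solution:

House | Vehicle | Sport | Music | Color
---------------------------------------
  1   | van | tennis | classical | red
  2   | sedan | soccer | jazz | yellow
  3   | wagon | swimming | rock | purple
  4   | truck | golf | pop | blue
  5   | coupe | chess | blues | green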